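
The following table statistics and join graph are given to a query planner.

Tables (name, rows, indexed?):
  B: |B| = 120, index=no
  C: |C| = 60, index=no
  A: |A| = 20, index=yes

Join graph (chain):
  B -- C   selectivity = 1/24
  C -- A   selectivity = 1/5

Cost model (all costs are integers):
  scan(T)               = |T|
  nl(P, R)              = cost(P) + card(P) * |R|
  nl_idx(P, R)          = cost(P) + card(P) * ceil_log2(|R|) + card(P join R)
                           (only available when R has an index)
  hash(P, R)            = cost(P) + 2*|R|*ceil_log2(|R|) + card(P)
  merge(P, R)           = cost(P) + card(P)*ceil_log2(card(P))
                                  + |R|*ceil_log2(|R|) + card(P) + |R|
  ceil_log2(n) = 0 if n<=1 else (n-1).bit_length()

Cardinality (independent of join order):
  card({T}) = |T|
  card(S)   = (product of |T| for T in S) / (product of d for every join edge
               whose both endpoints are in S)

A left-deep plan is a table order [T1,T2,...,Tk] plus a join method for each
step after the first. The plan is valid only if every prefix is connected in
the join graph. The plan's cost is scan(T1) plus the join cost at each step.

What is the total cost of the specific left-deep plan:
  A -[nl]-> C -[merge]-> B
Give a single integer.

4340

step 1: scan A: cost=20, card=20
step 2: join C via nl
    card(P join C) = 20*60/(5) = 240
    cost = 20 + 20*60 = 1220
step 3: join B via merge
    card(P join B) = 240*120/(24) = 1200
    cost = 1220 + 240*8 + 120*7 + 240 + 120 = 4340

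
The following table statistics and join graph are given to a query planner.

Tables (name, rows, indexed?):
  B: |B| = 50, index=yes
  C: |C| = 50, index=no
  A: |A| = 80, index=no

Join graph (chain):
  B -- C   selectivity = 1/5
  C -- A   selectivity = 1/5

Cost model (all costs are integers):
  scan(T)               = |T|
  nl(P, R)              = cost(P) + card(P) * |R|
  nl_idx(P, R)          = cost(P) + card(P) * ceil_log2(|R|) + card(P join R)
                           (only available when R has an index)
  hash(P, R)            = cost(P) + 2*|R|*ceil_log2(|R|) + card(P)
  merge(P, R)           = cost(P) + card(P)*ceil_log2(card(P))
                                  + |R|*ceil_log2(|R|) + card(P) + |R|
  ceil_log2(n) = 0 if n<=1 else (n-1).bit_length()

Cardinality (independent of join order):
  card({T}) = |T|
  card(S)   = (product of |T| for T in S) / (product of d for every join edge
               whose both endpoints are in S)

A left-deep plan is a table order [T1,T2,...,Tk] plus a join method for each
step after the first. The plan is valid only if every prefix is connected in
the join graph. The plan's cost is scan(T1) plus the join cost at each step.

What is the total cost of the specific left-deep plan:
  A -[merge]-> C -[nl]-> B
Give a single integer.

step 1: scan A: cost=80, card=80
step 2: join C via merge
    card(P join C) = 80*50/(5) = 800
    cost = 80 + 80*7 + 50*6 + 80 + 50 = 1070
step 3: join B via nl
    card(P join B) = 800*50/(5) = 8000
    cost = 1070 + 800*50 = 41070

41070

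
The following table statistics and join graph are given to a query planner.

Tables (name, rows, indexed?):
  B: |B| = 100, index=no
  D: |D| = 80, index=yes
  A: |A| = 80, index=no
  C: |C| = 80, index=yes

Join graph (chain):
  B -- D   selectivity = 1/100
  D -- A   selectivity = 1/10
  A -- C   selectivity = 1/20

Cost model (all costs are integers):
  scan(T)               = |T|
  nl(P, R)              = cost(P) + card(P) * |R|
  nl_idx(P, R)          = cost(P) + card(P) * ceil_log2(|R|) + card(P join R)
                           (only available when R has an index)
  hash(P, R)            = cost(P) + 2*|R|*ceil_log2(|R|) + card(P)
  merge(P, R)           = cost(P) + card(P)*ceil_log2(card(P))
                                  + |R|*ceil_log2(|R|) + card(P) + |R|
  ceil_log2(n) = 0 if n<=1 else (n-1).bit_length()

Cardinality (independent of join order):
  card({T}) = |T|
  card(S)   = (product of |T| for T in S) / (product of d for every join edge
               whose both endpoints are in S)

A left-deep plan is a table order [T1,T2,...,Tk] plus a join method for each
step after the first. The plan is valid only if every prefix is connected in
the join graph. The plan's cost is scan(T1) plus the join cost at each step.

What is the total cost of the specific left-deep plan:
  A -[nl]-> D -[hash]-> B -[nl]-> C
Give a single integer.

59720

step 1: scan A: cost=80, card=80
step 2: join D via nl
    card(P join D) = 80*80/(10) = 640
    cost = 80 + 80*80 = 6480
step 3: join B via hash
    card(P join B) = 640*100/(100) = 640
    cost = 6480 + 2*100*7 + 640 = 8520
step 4: join C via nl
    card(P join C) = 640*80/(20) = 2560
    cost = 8520 + 640*80 = 59720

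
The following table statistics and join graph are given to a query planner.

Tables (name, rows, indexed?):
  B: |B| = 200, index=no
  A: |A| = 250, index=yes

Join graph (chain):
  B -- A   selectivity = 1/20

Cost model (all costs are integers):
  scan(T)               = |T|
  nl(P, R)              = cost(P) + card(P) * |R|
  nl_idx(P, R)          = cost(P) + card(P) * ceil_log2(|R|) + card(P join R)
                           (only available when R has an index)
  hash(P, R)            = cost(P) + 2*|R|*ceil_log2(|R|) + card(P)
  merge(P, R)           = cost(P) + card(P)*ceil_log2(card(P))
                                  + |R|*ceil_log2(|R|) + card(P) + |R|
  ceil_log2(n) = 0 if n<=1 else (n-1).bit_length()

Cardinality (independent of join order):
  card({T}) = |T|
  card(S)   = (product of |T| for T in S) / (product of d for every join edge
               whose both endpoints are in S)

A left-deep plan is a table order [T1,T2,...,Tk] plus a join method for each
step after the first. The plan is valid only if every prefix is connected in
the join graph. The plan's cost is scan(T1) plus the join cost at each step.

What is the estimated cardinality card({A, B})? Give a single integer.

2500

Tables in S: A(250), B(200)
Edges inside S: B-A(d=20)
numerator = 250 * 200 = 50000
denominator = 20 = 20
card(S) = 50000 / 20 = 2500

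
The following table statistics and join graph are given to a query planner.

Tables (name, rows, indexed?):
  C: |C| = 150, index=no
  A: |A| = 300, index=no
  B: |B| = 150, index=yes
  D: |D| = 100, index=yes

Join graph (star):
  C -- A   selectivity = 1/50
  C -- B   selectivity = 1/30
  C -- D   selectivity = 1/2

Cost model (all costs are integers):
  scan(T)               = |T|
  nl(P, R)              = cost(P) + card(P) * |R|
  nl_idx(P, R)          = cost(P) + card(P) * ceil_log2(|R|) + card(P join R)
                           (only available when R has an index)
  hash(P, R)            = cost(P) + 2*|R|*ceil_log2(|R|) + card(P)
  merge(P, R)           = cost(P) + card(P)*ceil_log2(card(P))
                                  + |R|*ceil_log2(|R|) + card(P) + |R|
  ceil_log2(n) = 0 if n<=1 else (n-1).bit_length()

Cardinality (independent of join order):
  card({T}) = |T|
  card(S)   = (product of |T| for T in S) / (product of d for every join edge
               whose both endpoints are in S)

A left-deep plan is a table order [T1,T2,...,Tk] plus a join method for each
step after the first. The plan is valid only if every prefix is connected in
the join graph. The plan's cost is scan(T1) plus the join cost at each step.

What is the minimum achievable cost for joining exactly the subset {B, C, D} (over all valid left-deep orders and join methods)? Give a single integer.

4250

Selinger DP over subsets of {B,C,D}:
  {C}: scan cost=150, card=150
  {B}: scan cost=150, card=150
  {D}: scan cost=100, card=100
  {BC}: card=750; try (B,nl_idx)→2100, (C,hash)→2700, (B,hash)→2700, (C,merge)→2850, (B,merge)→2850, (C,nl)→22650 …(+1); best=2100 via (B,nl_idx)
  {CD}: card=7500; try (D,hash)→1700, (C,merge)→2250, (D,merge)→2300, (C,hash)→2600, (D,nl_idx)→8700, (C,nl)→15100 …(+1); best=1700 via (D,hash)
  {BCD}: card=37500; try (D,hash)→4250, (D,merge)→11150, (B,hash)→11600, (D,nl_idx)→44850, (D,nl)→77100, (B,nl_idx)→99200 …(+2); best=4250 via (D,hash)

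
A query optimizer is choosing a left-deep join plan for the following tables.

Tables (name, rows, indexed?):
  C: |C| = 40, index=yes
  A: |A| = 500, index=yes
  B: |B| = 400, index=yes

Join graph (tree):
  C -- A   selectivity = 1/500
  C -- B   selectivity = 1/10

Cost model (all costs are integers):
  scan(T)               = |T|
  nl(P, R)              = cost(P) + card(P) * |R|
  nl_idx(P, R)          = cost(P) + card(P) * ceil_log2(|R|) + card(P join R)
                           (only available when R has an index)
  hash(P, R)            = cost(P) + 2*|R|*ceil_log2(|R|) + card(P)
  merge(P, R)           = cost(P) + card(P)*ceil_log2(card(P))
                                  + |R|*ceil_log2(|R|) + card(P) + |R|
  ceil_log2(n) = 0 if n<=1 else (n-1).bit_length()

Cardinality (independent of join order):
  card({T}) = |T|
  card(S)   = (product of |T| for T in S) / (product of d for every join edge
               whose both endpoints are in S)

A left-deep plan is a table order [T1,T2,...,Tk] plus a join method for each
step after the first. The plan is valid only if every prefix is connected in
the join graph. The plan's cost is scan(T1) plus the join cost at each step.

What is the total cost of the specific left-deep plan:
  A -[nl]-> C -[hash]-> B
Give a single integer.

step 1: scan A: cost=500, card=500
step 2: join C via nl
    card(P join C) = 500*40/(500) = 40
    cost = 500 + 500*40 = 20500
step 3: join B via hash
    card(P join B) = 40*400/(10) = 1600
    cost = 20500 + 2*400*9 + 40 = 27740

27740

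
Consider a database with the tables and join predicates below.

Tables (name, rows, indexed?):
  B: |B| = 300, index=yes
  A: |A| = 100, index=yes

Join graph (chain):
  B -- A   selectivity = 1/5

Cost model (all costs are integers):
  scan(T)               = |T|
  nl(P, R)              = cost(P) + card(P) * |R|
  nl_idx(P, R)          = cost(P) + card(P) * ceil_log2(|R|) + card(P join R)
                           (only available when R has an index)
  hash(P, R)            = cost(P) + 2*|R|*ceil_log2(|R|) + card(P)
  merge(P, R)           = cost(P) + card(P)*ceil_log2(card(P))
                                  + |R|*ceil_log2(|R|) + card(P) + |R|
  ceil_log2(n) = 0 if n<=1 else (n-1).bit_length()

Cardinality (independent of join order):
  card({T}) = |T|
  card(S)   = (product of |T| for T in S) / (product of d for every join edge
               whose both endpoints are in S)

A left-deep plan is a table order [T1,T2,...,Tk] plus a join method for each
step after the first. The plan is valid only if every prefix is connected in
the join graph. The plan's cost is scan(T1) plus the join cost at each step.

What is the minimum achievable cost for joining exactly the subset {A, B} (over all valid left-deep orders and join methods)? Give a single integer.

2000

Selinger DP over subsets of {A,B}:
  {B}: scan cost=300, card=300
  {A}: scan cost=100, card=100
  {AB}: card=6000; try (A,hash)→2000, (B,merge)→3900, (A,merge)→4100, (B,hash)→5600, (B,nl_idx)→7000, (A,nl_idx)→8400 …(+2); best=2000 via (A,hash)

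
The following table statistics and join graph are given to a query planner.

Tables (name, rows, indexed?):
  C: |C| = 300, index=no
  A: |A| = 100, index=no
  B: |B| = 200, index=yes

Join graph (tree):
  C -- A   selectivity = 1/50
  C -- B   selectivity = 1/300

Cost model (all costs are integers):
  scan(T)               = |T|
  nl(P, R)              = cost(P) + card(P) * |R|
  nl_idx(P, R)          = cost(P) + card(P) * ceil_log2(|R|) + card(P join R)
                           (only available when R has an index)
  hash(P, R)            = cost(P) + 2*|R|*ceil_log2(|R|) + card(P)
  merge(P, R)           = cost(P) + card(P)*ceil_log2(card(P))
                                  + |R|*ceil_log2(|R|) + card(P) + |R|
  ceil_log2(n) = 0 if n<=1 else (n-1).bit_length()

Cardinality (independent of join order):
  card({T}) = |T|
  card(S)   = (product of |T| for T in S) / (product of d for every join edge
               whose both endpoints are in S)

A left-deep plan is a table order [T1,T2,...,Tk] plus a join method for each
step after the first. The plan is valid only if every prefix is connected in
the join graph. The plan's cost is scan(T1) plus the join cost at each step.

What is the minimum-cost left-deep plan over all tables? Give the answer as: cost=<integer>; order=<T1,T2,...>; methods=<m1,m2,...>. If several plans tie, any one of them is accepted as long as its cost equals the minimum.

cost=4500; order=C,B,A; methods=nl_idx,hash

Selinger DP (subsets sized 1..n):
  {C}: scan cost=300, card=300
  {A}: scan cost=100, card=100
  {B}: scan cost=200, card=200
  {AC}: card=600; try (A,hash)→2000, (C,merge)→3900, (A,merge)→4100, (C,hash)→5600, (C,nl)→30100, (A,nl)→30300; best=2000 via (A,hash)
  {BC}: card=200; try (B,nl_idx)→2900, (B,hash)→3800, (C,merge)→5000, (B,merge)→5100, (C,hash)→5800, (C,nl)→60200 …(+1); best=2900 via (B,nl_idx)
  {ABC}: card=400; try (A,hash)→4500, (A,merge)→5500, (B,hash)→5800, (B,nl_idx)→7200, (B,merge)→10400, (A,nl)→22900 …(+1); best=4500 via (A,hash)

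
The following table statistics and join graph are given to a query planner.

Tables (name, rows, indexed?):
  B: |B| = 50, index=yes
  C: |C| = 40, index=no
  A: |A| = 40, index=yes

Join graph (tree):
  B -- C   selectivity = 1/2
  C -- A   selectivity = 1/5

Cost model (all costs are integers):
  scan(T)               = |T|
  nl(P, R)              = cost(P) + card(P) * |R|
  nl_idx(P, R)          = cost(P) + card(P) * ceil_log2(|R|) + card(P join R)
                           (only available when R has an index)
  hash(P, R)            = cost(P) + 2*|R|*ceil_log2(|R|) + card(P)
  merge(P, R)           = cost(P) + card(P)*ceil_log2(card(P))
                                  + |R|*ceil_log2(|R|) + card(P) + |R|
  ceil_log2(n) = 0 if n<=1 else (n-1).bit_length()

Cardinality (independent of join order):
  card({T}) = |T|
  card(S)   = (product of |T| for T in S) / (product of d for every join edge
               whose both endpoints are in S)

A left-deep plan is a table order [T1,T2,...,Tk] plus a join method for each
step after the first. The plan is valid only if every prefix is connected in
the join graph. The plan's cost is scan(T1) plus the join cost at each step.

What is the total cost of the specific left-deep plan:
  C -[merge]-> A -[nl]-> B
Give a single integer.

16600

step 1: scan C: cost=40, card=40
step 2: join A via merge
    card(P join A) = 40*40/(5) = 320
    cost = 40 + 40*6 + 40*6 + 40 + 40 = 600
step 3: join B via nl
    card(P join B) = 320*50/(2) = 8000
    cost = 600 + 320*50 = 16600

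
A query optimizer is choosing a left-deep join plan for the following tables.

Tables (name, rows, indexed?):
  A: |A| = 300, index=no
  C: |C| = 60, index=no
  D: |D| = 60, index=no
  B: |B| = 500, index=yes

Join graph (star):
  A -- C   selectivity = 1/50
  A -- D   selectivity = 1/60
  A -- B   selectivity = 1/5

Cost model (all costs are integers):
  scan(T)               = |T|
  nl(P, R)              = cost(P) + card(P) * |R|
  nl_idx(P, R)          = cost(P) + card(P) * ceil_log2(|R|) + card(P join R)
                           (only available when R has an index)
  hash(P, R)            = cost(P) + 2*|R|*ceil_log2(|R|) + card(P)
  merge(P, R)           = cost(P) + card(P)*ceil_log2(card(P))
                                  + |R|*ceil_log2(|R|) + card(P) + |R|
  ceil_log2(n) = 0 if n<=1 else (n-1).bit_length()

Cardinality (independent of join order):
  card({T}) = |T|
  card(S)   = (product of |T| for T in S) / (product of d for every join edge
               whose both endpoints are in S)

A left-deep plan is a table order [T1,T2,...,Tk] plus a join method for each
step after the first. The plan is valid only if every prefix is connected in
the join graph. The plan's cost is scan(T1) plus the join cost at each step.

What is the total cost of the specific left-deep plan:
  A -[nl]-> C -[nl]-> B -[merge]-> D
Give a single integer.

810720

step 1: scan A: cost=300, card=300
step 2: join C via nl
    card(P join C) = 300*60/(50) = 360
    cost = 300 + 300*60 = 18300
step 3: join B via nl
    card(P join B) = 360*500/(5) = 36000
    cost = 18300 + 360*500 = 198300
step 4: join D via merge
    card(P join D) = 36000*60/(60) = 36000
    cost = 198300 + 36000*16 + 60*6 + 36000 + 60 = 810720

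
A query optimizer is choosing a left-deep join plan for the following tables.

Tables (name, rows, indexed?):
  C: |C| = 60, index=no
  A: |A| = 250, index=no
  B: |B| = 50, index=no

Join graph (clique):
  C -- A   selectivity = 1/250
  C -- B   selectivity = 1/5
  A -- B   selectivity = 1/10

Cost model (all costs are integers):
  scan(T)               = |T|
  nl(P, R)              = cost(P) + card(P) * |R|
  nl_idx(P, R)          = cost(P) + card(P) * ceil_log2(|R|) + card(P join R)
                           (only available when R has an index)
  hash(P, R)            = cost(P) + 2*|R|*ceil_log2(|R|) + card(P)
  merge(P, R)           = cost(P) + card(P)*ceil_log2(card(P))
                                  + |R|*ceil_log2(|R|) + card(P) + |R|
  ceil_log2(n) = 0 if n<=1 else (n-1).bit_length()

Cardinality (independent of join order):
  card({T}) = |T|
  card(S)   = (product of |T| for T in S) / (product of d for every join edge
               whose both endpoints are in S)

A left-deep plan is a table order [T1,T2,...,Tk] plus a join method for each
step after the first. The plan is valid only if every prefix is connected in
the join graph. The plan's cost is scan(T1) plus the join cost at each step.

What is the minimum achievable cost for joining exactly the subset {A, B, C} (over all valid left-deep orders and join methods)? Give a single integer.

Selinger DP over subsets of {A,B,C}:
  {C}: scan cost=60, card=60
  {A}: scan cost=250, card=250
  {B}: scan cost=50, card=50
  {AC}: card=60; try (C,hash)→1220, (A,merge)→2730, (C,merge)→2920, (A,hash)→4120, (A,nl)→15060, (C,nl)→15250; best=1220 via (C,hash)
  {BC}: card=600; try (B,hash)→720, (C,hash)→820, (C,merge)→820, (B,merge)→830, (C,nl)→3050, (B,nl)→3060; best=720 via (B,hash)
  {AB}: card=1250; try (B,hash)→1100, (A,merge)→2650, (B,merge)→2850, (A,hash)→4100, (A,nl)→12550, (B,nl)→12750; best=1100 via (B,hash)
  {ABC}: card=60; try (B,hash)→1880, (B,merge)→1990, (C,hash)→3070, (B,nl)→4220, (A,hash)→5320, (A,merge)→9570 …(+3); best=1880 via (B,hash)

1880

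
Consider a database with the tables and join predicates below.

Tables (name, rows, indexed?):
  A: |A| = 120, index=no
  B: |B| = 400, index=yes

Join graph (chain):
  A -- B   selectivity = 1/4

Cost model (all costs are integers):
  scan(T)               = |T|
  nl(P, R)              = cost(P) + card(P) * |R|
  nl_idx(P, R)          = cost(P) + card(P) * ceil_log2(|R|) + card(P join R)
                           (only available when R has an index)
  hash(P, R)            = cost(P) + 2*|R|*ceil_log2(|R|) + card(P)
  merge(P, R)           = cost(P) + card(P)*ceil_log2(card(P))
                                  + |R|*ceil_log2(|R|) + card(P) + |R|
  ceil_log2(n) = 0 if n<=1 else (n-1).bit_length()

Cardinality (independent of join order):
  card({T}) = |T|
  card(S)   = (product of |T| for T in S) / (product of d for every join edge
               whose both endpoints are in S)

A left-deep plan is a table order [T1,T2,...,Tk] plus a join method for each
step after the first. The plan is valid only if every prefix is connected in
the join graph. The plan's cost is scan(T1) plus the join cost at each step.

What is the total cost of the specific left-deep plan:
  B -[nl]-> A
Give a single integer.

step 1: scan B: cost=400, card=400
step 2: join A via nl
    card(P join A) = 400*120/(4) = 12000
    cost = 400 + 400*120 = 48400

48400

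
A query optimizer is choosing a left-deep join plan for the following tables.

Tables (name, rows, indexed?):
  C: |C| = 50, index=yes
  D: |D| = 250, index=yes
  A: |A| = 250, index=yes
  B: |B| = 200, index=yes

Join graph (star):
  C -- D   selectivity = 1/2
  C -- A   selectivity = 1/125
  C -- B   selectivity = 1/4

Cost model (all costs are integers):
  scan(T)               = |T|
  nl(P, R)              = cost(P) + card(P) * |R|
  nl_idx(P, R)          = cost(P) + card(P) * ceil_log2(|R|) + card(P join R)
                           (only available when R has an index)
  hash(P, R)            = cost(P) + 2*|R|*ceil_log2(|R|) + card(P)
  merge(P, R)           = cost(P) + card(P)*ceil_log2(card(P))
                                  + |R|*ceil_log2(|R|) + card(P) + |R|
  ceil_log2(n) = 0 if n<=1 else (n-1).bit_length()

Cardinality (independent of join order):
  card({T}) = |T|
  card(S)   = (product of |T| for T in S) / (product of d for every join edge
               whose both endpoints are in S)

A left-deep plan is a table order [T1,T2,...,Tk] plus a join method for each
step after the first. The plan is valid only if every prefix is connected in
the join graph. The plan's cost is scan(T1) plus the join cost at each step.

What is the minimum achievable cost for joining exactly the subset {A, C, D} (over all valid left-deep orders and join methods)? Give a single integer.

3600

Selinger DP over subsets of {A,C,D}:
  {C}: scan cost=50, card=50
  {D}: scan cost=250, card=250
  {A}: scan cost=250, card=250
  {CD}: card=6250; try (C,hash)→1100, (D,merge)→2650, (C,merge)→2850, (D,hash)→4100, (D,nl_idx)→6700, (C,nl_idx)→8000 …(+2); best=1100 via (C,hash)
  {AC}: card=100; try (A,nl_idx)→550, (C,hash)→1100, (C,nl_idx)→1850, (A,merge)→2650, (C,merge)→2850, (A,hash)→4100 …(+2); best=550 via (A,nl_idx)
  {ACD}: card=12500; try (D,merge)→3600, (D,hash)→4650, (A,hash)→11350, (D,nl_idx)→13850, (D,nl)→25550, (A,nl_idx)→63600 …(+2); best=3600 via (D,merge)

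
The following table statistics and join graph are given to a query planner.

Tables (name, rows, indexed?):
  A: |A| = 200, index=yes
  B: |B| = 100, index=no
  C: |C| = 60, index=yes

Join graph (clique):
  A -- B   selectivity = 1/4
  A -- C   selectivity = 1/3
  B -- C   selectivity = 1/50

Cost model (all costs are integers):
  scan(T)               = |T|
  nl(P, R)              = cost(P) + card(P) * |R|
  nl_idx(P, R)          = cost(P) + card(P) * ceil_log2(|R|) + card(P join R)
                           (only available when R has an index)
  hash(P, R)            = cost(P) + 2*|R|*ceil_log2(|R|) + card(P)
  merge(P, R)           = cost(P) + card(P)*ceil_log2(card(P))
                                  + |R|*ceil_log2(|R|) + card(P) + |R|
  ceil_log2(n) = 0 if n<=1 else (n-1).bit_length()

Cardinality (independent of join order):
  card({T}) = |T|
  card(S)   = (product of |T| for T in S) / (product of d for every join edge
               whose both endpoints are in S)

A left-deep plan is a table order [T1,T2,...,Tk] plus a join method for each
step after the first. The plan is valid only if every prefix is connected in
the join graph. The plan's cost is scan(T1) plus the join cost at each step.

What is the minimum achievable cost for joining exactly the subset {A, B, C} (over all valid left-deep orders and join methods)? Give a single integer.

Selinger DP over subsets of {A,B,C}:
  {A}: scan cost=200, card=200
  {B}: scan cost=100, card=100
  {C}: scan cost=60, card=60
  {AB}: card=5000; try (B,hash)→1800, (A,merge)→2700, (B,merge)→2800, (A,hash)→3400, (A,nl_idx)→5900, (A,nl)→20100 …(+1); best=1800 via (B,hash)
  {AC}: card=4000; try (C,hash)→1120, (A,merge)→2280, (C,merge)→2420, (A,hash)→3320, (A,nl_idx)→4540, (C,nl_idx)→5400 …(+2); best=1120 via (C,hash)
  {BC}: card=120; try (C,nl_idx)→820, (C,hash)→920, (B,merge)→1280, (C,merge)→1320, (B,hash)→1520, (B,nl)→6060 …(+1); best=820 via (C,nl_idx)
  {ABC}: card=2000; try (A,merge)→3580, (A,nl_idx)→3780, (A,hash)→4140, (B,hash)→6520, (C,hash)→7520, (A,nl)→24820 …(+5); best=3580 via (A,merge)

3580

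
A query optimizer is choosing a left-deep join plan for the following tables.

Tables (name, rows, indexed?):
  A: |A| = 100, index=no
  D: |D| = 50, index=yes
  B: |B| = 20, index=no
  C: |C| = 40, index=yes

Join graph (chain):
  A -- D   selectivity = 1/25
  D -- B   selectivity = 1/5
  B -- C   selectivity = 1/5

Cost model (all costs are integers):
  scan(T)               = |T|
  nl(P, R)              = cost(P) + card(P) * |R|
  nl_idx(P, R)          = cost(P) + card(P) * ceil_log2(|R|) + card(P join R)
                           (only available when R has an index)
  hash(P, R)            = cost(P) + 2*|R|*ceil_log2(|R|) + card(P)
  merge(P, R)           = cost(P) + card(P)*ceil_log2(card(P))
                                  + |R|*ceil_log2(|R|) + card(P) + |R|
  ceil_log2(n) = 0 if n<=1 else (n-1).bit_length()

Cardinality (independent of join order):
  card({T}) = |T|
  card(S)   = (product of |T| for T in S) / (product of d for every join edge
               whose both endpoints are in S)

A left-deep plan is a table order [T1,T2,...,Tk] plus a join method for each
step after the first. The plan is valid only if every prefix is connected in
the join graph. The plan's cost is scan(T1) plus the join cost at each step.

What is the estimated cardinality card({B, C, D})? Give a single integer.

1600

Tables in S: B(20), C(40), D(50)
Edges inside S: D-B(d=5), B-C(d=5)
numerator = 20 * 40 * 50 = 40000
denominator = 5 * 5 = 25
card(S) = 40000 / 25 = 1600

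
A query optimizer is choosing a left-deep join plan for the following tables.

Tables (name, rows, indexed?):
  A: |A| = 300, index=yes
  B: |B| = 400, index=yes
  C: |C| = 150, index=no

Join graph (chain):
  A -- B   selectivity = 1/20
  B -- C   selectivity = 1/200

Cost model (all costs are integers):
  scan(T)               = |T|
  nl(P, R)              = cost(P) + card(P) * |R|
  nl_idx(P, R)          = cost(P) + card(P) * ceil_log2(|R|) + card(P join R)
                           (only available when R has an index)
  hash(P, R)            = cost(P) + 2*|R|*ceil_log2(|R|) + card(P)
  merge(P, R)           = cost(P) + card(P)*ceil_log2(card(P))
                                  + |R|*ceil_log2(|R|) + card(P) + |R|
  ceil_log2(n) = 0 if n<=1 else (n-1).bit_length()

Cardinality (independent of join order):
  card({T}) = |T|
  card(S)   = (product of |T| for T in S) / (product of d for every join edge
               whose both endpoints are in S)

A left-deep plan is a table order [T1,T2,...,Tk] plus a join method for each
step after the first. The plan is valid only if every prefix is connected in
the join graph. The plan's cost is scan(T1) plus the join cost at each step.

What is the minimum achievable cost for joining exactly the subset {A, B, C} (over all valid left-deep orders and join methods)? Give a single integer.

7500

Selinger DP over subsets of {A,B,C}:
  {A}: scan cost=300, card=300
  {B}: scan cost=400, card=400
  {C}: scan cost=150, card=150
  {AB}: card=6000; try (A,hash)→6200, (B,merge)→7300, (A,merge)→7400, (B,hash)→7800, (B,nl_idx)→9000, (A,nl_idx)→10000 …(+2); best=6200 via (A,hash)
  {BC}: card=300; try (B,nl_idx)→1800, (C,hash)→3200, (B,merge)→5500, (C,merge)→5750, (B,hash)→7500, (B,nl)→60150 …(+1); best=1800 via (B,nl_idx)
  {ABC}: card=4500; try (A,hash)→7500, (A,merge)→7800, (A,nl_idx)→9000, (C,hash)→14600, (C,merge)→91550, (A,nl)→91800 …(+1); best=7500 via (A,hash)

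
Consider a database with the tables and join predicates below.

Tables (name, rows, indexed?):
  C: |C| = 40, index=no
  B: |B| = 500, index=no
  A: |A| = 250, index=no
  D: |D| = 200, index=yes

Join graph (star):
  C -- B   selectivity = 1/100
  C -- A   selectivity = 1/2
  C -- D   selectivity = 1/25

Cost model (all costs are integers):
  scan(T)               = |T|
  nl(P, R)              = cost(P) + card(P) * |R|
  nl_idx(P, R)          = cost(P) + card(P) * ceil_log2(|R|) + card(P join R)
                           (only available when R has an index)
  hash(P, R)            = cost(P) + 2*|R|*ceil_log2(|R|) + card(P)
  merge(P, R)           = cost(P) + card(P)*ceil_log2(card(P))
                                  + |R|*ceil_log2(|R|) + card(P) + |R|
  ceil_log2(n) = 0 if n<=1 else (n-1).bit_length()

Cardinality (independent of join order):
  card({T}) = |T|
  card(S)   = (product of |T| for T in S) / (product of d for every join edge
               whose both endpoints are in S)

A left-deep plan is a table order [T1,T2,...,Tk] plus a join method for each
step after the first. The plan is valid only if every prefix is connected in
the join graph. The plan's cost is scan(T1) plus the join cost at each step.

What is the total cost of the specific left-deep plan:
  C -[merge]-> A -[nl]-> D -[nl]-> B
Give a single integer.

21002570

step 1: scan C: cost=40, card=40
step 2: join A via merge
    card(P join A) = 40*250/(2) = 5000
    cost = 40 + 40*6 + 250*8 + 40 + 250 = 2570
step 3: join D via nl
    card(P join D) = 5000*200/(25) = 40000
    cost = 2570 + 5000*200 = 1002570
step 4: join B via nl
    card(P join B) = 40000*500/(100) = 200000
    cost = 1002570 + 40000*500 = 21002570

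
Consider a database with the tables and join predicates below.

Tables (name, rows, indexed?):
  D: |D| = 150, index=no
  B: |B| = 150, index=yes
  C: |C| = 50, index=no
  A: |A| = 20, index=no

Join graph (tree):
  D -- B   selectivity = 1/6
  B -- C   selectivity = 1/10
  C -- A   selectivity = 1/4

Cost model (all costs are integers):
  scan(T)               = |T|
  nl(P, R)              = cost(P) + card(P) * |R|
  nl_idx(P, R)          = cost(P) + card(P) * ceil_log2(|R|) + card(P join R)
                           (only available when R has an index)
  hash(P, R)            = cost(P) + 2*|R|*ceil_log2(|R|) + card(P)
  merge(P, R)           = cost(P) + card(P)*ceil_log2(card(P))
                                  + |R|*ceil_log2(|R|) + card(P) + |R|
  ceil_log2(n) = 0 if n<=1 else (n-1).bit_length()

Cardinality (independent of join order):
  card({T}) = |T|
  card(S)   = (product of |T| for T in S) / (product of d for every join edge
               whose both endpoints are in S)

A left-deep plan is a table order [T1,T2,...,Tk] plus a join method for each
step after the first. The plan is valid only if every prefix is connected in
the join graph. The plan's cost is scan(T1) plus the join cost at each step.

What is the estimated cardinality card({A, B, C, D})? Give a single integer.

Tables in S: A(20), B(150), C(50), D(150)
Edges inside S: D-B(d=6), B-C(d=10), C-A(d=4)
numerator = 20 * 150 * 50 * 150 = 22500000
denominator = 6 * 10 * 4 = 240
card(S) = 22500000 / 240 = 93750

93750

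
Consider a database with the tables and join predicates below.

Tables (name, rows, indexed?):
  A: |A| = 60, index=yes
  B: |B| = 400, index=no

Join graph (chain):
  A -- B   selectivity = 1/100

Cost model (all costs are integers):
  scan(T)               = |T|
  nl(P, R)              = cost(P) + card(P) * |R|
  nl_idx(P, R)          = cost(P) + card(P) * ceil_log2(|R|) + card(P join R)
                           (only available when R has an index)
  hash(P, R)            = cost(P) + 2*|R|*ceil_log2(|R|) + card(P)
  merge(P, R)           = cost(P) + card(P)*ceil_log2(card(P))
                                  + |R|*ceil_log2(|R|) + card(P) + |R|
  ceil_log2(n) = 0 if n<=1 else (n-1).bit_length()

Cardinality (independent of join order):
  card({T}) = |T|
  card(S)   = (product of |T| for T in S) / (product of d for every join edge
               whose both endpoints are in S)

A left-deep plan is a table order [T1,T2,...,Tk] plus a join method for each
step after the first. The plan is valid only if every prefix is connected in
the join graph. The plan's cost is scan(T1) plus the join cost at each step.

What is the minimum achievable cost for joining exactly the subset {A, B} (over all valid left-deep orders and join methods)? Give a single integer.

Selinger DP over subsets of {A,B}:
  {A}: scan cost=60, card=60
  {B}: scan cost=400, card=400
  {AB}: card=240; try (A,hash)→1520, (A,nl_idx)→3040, (B,merge)→4480, (A,merge)→4820, (B,hash)→7320, (B,nl)→24060 …(+1); best=1520 via (A,hash)

1520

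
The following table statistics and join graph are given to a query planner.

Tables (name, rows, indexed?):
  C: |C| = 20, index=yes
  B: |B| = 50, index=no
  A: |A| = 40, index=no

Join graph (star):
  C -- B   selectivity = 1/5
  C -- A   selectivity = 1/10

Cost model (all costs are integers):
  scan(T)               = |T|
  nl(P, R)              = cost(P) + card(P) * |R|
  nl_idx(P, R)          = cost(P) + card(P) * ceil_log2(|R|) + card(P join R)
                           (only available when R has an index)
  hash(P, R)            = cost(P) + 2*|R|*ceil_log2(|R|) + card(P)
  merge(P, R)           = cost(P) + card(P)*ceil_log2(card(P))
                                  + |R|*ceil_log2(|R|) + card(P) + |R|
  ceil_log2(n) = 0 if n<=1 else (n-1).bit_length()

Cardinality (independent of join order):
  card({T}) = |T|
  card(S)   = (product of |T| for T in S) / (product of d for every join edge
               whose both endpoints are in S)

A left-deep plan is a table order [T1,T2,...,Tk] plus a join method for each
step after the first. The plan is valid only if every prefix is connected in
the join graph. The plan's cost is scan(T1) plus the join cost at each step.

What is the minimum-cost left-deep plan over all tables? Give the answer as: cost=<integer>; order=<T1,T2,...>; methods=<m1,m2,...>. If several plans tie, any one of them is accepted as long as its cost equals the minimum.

cost=960; order=A,C,B; methods=hash,hash

Selinger DP (subsets sized 1..n):
  {C}: scan cost=20, card=20
  {B}: scan cost=50, card=50
  {A}: scan cost=40, card=40
  {BC}: card=200; try (C,hash)→300, (B,merge)→490, (C,nl_idx)→500, (C,merge)→520, (B,hash)→640, (B,nl)→1020 …(+1); best=300 via (C,hash)
  {AC}: card=80; try (C,hash)→280, (C,nl_idx)→320, (A,merge)→420, (C,merge)→440, (A,hash)→520, (A,nl)→820 …(+1); best=280 via (C,hash)
  {ABC}: card=800; try (B,hash)→960, (A,hash)→980, (B,merge)→1270, (A,merge)→2380, (B,nl)→4280, (A,nl)→8300; best=960 via (B,hash)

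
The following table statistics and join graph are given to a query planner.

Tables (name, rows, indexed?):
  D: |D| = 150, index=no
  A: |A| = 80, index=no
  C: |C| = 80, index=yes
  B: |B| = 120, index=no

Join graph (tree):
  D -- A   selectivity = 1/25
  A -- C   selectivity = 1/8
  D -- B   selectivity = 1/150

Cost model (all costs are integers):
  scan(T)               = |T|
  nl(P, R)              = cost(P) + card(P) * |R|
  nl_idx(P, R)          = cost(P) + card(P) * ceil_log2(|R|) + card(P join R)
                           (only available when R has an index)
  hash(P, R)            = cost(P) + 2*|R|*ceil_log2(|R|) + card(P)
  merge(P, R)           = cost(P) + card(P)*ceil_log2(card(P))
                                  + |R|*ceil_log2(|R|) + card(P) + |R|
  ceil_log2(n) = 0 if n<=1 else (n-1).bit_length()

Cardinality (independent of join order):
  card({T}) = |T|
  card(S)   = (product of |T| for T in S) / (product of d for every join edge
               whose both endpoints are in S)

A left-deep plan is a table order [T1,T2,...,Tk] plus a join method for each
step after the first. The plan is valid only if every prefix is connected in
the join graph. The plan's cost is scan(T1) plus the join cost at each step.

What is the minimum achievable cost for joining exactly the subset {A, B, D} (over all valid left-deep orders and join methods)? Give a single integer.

3220

Selinger DP over subsets of {A,B,D}:
  {D}: scan cost=150, card=150
  {A}: scan cost=80, card=80
  {B}: scan cost=120, card=120
  {AD}: card=480; try (A,hash)→1420, (D,merge)→2070, (A,merge)→2140, (D,hash)→2560, (D,nl)→12080, (A,nl)→12150; best=1420 via (A,hash)
  {BD}: card=120; try (B,hash)→1980, (D,merge)→2430, (B,merge)→2460, (D,hash)→2640, (D,nl)→18120, (B,nl)→18150; best=1980 via (B,hash)
  {ABD}: card=384; try (A,hash)→3220, (B,hash)→3580, (A,merge)→3580, (B,merge)→7180, (A,nl)→11580, (B,nl)→59020; best=3220 via (A,hash)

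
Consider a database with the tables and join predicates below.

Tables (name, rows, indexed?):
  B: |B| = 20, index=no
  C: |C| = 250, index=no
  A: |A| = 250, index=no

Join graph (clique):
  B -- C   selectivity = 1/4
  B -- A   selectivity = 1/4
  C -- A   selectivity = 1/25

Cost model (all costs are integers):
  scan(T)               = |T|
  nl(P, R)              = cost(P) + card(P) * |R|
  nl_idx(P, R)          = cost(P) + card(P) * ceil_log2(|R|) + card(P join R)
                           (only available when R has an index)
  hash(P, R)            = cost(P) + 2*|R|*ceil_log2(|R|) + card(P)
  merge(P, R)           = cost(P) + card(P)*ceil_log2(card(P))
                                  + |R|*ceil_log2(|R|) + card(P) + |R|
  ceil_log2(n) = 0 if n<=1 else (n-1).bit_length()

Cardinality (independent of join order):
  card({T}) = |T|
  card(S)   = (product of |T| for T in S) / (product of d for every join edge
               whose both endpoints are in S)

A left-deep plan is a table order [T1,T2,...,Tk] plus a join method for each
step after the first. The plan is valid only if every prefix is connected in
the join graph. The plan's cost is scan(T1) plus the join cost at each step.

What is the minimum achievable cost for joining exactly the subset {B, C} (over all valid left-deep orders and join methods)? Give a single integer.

700

Selinger DP over subsets of {B,C}:
  {B}: scan cost=20, card=20
  {C}: scan cost=250, card=250
  {BC}: card=1250; try (B,hash)→700, (C,merge)→2390, (B,merge)→2620, (C,hash)→4040, (C,nl)→5020, (B,nl)→5250; best=700 via (B,hash)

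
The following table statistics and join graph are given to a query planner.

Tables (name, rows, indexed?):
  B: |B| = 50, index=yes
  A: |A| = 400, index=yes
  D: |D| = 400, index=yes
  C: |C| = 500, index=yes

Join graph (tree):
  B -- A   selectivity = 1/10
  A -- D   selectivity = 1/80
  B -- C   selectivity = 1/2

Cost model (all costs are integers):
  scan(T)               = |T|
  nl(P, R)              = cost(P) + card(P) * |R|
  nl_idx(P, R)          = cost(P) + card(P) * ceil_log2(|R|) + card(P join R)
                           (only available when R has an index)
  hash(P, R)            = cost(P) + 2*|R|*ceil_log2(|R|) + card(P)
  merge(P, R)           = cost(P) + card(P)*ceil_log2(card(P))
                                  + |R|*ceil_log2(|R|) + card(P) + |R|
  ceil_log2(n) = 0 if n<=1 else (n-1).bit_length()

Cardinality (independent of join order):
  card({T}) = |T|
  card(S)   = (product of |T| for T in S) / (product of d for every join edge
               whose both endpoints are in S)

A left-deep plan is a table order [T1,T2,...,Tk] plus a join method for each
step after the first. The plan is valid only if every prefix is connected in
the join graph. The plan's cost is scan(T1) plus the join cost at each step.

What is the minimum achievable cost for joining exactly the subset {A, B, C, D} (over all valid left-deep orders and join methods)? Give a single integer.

27600

Selinger DP over subsets of {A,B,C,D}:
  {B}: scan cost=50, card=50
  {A}: scan cost=400, card=400
  {D}: scan cost=400, card=400
  {C}: scan cost=500, card=500
  {AB}: card=2000; try (B,hash)→1400, (A,nl_idx)→2500, (A,merge)→4400, (B,merge)→4750, (B,nl_idx)→4800, (A,hash)→7300 …(+2); best=1400 via (B,hash)
  {BC}: card=12500; try (B,hash)→1600, (C,merge)→5400, (B,merge)→5850, (C,hash)→9100, (C,nl_idx)→13000, (B,nl_idx)→16000 …(+2); best=1600 via (B,hash)
  {AD}: card=2000; try (D,nl_idx)→6000, (A,nl_idx)→6000, (D,hash)→8000, (A,hash)→8000, (D,merge)→8400, (A,merge)→8400 …(+2); best=6000 via (D,nl_idx)
  {ABD}: card=10000; try (B,hash)→8600, (D,hash)→10600, (B,nl_idx)→28000, (D,merge)→29400, (D,nl_idx)→29400, (B,merge)→30350 …(+2); best=8600 via (B,hash)
  {ABC}: card=500000; try (C,hash)→12400, (A,hash)→21300, (C,merge)→30400, (A,merge)→193100, (C,nl_idx)→519400, (A,nl_idx)→614100 …(+2); best=12400 via (C,hash)
  {ABCD}: card=2500000; try (C,hash)→27600, (C,merge)→163600, (D,hash)→519600, (C,nl_idx)→2598600, (C,nl)→5008600, (D,nl_idx)→7012400 …(+2); best=27600 via (C,hash)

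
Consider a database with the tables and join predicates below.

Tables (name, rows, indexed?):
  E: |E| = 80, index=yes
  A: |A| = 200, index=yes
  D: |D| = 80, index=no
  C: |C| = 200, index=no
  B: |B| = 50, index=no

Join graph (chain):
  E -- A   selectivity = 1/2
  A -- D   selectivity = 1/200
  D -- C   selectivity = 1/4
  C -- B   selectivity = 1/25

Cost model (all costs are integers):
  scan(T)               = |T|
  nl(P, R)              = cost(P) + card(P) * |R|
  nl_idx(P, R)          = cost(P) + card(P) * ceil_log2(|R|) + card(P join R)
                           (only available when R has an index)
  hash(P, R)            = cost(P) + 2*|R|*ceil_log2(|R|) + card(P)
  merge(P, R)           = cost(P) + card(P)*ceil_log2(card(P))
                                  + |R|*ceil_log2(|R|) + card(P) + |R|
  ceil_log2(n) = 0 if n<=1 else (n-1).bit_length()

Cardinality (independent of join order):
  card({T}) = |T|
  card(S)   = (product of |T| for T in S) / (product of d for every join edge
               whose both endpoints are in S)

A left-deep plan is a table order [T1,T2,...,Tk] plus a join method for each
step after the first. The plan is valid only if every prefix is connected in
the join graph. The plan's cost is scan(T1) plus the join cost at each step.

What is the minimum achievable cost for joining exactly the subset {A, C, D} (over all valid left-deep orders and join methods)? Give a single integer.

3240

Selinger DP over subsets of {A,C,D}:
  {A}: scan cost=200, card=200
  {D}: scan cost=80, card=80
  {C}: scan cost=200, card=200
  {AD}: card=80; try (A,nl_idx)→800, (D,hash)→1520, (A,merge)→2520, (D,merge)→2640, (A,hash)→3360, (A,nl)→16080 …(+1); best=800 via (A,nl_idx)
  {CD}: card=4000; try (D,hash)→1520, (C,merge)→2520, (D,merge)→2640, (C,hash)→3360, (C,nl)→16080, (D,nl)→16200; best=1520 via (D,hash)
  {ACD}: card=4000; try (C,merge)→3240, (C,hash)→4080, (A,hash)→8720, (C,nl)→16800, (A,nl_idx)→37520, (A,merge)→55320 …(+1); best=3240 via (C,merge)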